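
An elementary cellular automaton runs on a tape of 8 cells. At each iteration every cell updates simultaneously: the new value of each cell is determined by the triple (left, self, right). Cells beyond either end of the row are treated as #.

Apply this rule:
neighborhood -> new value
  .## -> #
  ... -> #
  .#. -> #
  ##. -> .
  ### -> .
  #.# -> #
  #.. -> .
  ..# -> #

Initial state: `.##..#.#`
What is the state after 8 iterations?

...###.#

##..####
...##...
.###..##
##...##.
...###.#
.###..##  (repeats iteration 3; period 3)
iteration 8: ...###.#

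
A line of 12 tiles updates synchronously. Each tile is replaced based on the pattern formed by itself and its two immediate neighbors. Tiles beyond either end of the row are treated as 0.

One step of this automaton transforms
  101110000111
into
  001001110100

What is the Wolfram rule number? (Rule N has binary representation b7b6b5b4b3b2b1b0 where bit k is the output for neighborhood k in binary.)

25

position 3: 111 → 0  (bit 7 = 0)
position 4: 110 → 0  (bit 6 = 0)
position 1: 101 → 0  (bit 5 = 0)
position 5: 100 → 1  (bit 4 = 1)
position 2: 011 → 1  (bit 3 = 1)
position 0: 010 → 0  (bit 2 = 0)
position 8: 001 → 0  (bit 1 = 0)
position 6: 000 → 1  (bit 0 = 1)
bits b7..b0 = 00011001 = 25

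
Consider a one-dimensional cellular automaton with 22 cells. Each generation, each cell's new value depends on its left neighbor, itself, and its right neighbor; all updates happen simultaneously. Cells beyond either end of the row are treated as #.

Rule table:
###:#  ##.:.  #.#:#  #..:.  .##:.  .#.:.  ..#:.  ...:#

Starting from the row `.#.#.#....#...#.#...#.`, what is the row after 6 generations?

......#######..###.#.#

#.#.#..##...#..#..#..#
.#.#......#...........
#.#..####...#########.
.#....##..#..#######.#
#..##.........#####.#.
......#######..###.#.#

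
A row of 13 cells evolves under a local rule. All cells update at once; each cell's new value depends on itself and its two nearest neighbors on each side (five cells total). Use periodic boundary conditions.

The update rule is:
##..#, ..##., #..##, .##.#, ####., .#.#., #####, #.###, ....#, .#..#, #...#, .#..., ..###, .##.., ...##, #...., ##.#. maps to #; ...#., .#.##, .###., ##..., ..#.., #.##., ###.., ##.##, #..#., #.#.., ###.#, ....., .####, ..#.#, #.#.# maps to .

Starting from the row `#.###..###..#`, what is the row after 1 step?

#.#..###..###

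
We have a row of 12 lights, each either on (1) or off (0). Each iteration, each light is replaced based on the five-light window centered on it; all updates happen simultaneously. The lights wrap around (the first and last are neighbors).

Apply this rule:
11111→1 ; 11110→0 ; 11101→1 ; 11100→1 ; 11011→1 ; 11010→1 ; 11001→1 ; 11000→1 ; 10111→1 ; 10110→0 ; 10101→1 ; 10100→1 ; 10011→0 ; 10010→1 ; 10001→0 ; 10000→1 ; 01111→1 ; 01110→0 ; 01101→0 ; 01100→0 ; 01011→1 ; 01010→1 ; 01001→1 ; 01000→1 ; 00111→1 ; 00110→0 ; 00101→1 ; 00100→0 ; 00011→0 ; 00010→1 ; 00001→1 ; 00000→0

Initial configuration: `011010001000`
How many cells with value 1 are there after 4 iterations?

8

000111010111
100101111101
011111110110
011111011001
count of 1: 8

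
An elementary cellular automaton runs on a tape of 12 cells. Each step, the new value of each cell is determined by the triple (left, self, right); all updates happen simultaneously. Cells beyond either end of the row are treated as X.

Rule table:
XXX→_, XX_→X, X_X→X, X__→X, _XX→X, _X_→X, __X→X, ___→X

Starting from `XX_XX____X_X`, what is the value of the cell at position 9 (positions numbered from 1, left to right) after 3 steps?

X

_XXXXXXXXXXX
XX__________
_XXXXXXXXXXX
position 9 holds X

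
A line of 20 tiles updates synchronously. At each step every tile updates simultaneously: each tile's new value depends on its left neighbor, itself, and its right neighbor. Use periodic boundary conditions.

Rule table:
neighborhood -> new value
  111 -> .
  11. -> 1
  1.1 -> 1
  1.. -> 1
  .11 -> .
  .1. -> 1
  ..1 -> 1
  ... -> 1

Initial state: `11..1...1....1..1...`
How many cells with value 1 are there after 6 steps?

.1111111111111111111
1..................1
1111111111111111111.
..................11
111111111111111111.1
.................11.
count of 1: 2

2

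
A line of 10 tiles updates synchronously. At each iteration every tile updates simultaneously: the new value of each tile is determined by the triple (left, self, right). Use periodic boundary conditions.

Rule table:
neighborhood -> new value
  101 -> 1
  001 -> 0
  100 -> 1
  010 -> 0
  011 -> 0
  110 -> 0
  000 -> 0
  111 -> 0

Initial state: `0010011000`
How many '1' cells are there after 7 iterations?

0001000100
0000100010
0000010001
1000001000
0100000100
0010000010
0001000001
count of 1: 2

2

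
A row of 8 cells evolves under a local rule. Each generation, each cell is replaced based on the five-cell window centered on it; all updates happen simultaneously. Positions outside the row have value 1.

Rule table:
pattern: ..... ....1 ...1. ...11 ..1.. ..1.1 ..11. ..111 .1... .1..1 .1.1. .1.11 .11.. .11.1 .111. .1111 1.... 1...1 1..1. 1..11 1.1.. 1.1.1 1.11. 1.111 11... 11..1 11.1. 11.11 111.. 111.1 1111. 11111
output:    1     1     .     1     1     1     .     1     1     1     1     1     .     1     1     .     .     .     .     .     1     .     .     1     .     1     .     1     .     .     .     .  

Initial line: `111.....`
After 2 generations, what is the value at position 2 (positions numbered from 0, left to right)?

.....111
..1111..
position 2 holds 1

1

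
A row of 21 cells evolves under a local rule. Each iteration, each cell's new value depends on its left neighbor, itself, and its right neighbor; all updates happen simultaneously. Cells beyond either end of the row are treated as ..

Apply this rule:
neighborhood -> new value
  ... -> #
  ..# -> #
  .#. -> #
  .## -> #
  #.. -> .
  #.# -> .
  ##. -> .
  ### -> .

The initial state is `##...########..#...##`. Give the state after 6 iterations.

#..###........##.###.
#.##...########..#...
#.#..###........##.##
#.#.##...########..#.
#.#.#..###........##.
#.#.#.##...########..

#.#.#.##...########..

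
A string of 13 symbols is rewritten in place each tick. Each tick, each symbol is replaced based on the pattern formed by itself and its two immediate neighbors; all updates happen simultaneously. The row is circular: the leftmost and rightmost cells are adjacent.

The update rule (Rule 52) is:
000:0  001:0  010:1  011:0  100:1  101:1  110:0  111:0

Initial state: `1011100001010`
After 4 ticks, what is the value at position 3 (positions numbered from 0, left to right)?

0

tick 1: 1100010001111
tick 2: 0010011000000
tick 3: 0011000100000
tick 4: 0000100110000
position 3 holds 0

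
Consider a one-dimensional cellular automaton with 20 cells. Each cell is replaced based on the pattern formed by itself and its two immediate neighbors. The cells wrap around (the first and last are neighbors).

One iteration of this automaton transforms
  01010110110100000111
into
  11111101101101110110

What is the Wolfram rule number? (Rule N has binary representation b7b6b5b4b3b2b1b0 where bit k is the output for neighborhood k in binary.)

173

position 18: 111 → 1  (bit 7 = 1)
position 6: 110 → 0  (bit 6 = 0)
position 0: 101 → 1  (bit 5 = 1)
position 12: 100 → 0  (bit 4 = 0)
position 5: 011 → 1  (bit 3 = 1)
position 1: 010 → 1  (bit 2 = 1)
position 16: 001 → 0  (bit 1 = 0)
position 13: 000 → 1  (bit 0 = 1)
bits b7..b0 = 10101101 = 173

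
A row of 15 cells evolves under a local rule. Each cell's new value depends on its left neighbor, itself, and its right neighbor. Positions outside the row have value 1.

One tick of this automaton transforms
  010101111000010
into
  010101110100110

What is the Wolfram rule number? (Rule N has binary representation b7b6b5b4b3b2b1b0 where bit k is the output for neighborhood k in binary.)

position 6: 111 → 1  (bit 7 = 1)
position 8: 110 → 0  (bit 6 = 0)
position 0: 101 → 0  (bit 5 = 0)
position 9: 100 → 1  (bit 4 = 1)
position 5: 011 → 1  (bit 3 = 1)
position 1: 010 → 1  (bit 2 = 1)
position 12: 001 → 1  (bit 1 = 1)
position 10: 000 → 0  (bit 0 = 0)
bits b7..b0 = 10011110 = 158

158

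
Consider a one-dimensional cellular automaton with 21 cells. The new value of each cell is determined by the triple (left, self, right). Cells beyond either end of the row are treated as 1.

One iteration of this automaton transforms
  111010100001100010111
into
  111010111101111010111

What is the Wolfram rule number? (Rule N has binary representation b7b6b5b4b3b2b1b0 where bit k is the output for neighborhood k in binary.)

position 0: 111 → 1  (bit 7 = 1)
position 2: 110 → 1  (bit 6 = 1)
position 3: 101 → 0  (bit 5 = 0)
position 7: 100 → 1  (bit 4 = 1)
position 11: 011 → 1  (bit 3 = 1)
position 4: 010 → 1  (bit 2 = 1)
position 10: 001 → 0  (bit 1 = 0)
position 8: 000 → 1  (bit 0 = 1)
bits b7..b0 = 11011101 = 221

221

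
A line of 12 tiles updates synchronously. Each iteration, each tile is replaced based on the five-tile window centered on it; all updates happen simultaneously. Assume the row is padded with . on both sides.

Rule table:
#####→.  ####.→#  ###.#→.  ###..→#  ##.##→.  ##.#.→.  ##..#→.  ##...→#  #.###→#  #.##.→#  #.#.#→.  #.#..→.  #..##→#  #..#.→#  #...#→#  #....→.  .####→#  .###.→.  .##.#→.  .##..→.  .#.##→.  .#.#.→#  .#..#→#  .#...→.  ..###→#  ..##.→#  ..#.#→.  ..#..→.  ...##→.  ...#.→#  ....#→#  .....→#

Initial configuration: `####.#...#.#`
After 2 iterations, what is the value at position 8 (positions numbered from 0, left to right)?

###....##.#.
#.##.#.#....
position 8 holds .

.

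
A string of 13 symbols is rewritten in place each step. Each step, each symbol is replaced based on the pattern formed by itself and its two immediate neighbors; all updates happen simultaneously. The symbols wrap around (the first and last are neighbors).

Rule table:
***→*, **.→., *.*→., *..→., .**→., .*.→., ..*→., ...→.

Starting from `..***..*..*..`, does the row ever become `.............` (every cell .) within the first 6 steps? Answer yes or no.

yes

...*.........
.............
all cells are . at step 2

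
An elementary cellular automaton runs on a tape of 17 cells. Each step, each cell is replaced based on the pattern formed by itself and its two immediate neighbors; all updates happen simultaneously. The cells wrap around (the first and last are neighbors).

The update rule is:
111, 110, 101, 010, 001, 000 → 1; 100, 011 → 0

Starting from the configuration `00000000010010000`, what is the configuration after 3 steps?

11111111111101101

step 1: 11111111110110111
step 2: 11111111111011011
step 3: 11111111111101101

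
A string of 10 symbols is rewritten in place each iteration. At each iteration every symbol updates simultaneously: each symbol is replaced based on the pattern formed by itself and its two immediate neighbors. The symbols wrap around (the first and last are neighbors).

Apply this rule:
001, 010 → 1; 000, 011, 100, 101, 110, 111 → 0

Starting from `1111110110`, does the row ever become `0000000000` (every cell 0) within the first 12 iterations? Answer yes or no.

yes

0000000000
all cells are 0 at iteration 1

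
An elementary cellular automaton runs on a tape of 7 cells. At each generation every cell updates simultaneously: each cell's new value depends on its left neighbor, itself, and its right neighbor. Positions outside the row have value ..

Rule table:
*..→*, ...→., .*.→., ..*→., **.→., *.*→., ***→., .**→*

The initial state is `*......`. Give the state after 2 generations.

..*....

generation 1: .*.....
generation 2: ..*....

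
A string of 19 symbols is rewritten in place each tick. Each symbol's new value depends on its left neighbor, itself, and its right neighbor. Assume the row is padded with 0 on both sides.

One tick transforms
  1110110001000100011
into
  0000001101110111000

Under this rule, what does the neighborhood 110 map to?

0

At position 2 the neighborhood is 110; the next row has 0 there.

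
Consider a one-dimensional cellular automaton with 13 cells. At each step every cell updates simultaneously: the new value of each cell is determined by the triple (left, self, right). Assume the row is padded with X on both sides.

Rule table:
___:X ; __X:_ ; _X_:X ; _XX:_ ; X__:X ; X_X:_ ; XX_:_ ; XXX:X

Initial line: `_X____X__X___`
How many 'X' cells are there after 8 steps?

_XXXX_XX_XXX_
__XX______X__
X___XXXXX_XX_
_XX__XXX_____
___X__X_XXXX_
XX_XX_X__XX__
X_____XX___X_
_XXXX___XX_X_
count of X: 7

7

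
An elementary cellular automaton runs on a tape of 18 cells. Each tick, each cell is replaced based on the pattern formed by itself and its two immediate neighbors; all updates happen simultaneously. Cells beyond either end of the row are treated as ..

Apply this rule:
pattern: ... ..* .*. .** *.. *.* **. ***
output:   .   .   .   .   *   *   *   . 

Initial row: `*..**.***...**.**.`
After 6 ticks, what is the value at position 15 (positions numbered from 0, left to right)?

.

.*..**..**...**.**
..*..**..**...**.*
...*..**..**...**.
....*..**..**...**
.....*..**..**...*
......*..**..**...
position 15 holds .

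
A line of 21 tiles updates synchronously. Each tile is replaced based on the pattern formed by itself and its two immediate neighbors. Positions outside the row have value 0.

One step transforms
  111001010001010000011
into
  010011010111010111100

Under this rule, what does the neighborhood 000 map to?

1

At position 9 the neighborhood is 000; the next row has 1 there.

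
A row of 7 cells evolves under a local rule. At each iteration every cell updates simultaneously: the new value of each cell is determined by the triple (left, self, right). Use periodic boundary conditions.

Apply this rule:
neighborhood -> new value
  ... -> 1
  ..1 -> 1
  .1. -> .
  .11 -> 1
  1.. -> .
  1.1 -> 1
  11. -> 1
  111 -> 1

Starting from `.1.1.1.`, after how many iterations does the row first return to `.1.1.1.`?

7

iteration 1: 1.1.1..
iteration 2: .1.1..1
iteration 3: 1.1..1.
iteration 4: .1..1.1
iteration 5: 1..1.1.
iteration 6: ..1.1.1
iteration 7: .1.1.1.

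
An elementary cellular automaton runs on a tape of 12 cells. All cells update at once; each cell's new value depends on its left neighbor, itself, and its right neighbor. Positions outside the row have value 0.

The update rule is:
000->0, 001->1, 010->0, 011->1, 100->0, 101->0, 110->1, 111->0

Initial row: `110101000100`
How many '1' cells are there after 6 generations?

3

110000001000
110000010000
110000100000
110001000000
110010000000
110100000000
count of 1: 3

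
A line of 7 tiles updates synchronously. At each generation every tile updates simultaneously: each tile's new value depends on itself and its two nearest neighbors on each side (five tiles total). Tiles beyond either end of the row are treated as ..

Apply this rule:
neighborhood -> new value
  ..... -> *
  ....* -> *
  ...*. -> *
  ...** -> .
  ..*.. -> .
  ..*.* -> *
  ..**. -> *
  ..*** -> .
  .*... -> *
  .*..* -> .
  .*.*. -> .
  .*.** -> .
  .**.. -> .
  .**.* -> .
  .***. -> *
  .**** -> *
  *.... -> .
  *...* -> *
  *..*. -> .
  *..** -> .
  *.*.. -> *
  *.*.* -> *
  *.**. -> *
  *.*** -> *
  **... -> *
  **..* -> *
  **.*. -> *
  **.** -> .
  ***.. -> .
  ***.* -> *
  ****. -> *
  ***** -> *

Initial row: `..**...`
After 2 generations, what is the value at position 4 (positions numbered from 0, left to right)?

*.*.*.*
*.*.*.*
position 4 holds *

*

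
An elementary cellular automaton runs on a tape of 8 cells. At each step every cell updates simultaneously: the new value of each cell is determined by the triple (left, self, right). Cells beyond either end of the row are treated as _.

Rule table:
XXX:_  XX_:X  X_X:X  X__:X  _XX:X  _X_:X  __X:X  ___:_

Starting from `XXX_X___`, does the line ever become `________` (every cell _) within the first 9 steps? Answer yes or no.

no

X_XXXX__
XXX__XX_
X_XXXXXX
XXX____X
X_XX__XX
XXXXXXXX
X______X
XX____XX
XXX__XXX
step 9 is XXX__XXX, still not uniform _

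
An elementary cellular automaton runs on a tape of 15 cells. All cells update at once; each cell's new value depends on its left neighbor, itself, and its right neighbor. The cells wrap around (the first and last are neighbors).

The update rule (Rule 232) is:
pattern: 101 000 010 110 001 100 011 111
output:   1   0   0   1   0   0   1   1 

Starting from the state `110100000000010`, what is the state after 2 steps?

step 1: 111000000000001
step 2: 111000000000001

111000000000001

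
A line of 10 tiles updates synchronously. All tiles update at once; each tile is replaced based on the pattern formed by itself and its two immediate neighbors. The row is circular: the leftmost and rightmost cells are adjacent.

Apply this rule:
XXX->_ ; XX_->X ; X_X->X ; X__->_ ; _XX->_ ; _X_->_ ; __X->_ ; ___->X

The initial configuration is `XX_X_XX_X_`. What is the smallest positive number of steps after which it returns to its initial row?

5

_XX_X_XX_X
X_XX_X_XX_
_X_XX_X_XX
X_X_XX_X_X
XX_X_XX_X_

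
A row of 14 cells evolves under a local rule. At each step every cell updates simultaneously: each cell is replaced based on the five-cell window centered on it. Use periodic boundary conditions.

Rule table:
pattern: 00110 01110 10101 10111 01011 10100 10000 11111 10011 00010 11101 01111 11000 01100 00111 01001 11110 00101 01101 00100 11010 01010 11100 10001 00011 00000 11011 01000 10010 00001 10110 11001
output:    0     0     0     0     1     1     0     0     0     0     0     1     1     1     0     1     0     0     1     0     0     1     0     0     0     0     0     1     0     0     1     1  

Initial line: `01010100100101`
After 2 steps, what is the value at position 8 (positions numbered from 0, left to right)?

0

step 1: 10101110010010
step 2: 01010001001001
position 8 holds 0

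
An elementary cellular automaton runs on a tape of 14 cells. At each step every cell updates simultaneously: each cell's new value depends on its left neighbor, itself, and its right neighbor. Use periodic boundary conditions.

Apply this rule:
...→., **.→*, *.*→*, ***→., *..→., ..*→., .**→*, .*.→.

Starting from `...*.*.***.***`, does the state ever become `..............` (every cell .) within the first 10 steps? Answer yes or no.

yes

step 1: ....*.**.***.*
step 2: .....*****.**.
step 3: .....*...****.
step 4: .........*..*.
step 5: ..............
all cells are . at step 5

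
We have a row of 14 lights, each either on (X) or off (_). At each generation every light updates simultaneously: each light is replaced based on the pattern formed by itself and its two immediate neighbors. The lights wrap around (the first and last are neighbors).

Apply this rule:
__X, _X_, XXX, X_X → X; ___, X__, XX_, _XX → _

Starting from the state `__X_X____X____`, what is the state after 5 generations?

X___XX_____XXX

_XXXX___XX____
X_XX___X______
XX____XX_____X
X____X______X_
X___XX_____XXX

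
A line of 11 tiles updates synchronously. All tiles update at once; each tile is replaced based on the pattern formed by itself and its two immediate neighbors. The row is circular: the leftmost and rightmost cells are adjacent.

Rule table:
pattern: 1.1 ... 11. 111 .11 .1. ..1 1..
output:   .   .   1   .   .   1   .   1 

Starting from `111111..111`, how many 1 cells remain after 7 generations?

2

generation 1: .....11....
generation 2: ......11...
generation 3: .......11..
generation 4: ........11.
generation 5: .........11
generation 6: 1.........1
generation 7: 11.........
count of 1: 2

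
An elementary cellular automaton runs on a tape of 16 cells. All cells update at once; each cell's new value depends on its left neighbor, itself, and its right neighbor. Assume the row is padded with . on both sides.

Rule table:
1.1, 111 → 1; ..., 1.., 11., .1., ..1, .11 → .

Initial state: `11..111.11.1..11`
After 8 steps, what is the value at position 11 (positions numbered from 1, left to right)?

step 1: .....1.1..1.....
step 2: ......1.........
step 3: ................
step 4: ................  (fixed point — unchanged through step 8)
position 11 holds .

.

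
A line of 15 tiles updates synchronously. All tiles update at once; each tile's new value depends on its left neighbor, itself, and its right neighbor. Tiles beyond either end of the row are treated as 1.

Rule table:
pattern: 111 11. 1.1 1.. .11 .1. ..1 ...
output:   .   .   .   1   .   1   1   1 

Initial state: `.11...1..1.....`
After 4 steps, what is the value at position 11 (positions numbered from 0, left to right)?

...111111111111
111............
...111111111111  (repeats step 1; period 2)
step 4: 111............
position 11 holds .

.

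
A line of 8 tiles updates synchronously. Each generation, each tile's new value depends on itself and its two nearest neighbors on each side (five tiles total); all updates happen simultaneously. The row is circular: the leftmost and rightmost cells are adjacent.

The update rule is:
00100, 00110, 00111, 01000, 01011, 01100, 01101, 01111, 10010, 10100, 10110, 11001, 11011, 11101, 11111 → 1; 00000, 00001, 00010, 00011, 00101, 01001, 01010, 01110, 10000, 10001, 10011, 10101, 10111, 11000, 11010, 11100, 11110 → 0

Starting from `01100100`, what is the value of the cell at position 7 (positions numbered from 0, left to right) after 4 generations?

0

01111110
01111001
10100110
00100110
position 7 holds 0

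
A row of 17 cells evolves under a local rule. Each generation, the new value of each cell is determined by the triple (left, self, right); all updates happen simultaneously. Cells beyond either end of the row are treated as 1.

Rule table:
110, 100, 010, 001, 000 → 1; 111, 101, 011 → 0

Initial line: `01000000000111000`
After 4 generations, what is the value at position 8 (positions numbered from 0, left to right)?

generation 1: 01111111111001111
generation 2: 00000000001110000
generation 3: 11111111110011111
generation 4: 00000000011100000
position 8 holds 0

0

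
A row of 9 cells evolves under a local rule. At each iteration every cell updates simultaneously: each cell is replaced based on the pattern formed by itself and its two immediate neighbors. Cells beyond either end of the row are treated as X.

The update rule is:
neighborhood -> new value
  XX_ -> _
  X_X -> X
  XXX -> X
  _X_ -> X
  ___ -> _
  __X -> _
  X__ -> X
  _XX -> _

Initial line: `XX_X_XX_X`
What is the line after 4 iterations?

XXXXXX_X_

X_XXX__X_
_X_X_X_XX
XXXXXXX_X
XXXXXX_X_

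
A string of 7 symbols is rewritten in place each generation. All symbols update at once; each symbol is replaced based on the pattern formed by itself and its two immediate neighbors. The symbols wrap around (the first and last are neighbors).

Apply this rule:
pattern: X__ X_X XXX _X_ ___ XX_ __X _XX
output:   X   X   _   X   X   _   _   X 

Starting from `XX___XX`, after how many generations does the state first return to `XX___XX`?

21

__XX_X_
X_X_XXX
_XXXX__
_X___XX
XXXX_X_
X___XXX
_XX_X__
_X_XXXX
XXXX___
X___XX_
XXX_X_X
___XXXX
XX_X___
X_XXXX_
XXX___X
___XX_X
XX_X_XX
__XXXX_
X_X___X
_XXXX_X
XX___XX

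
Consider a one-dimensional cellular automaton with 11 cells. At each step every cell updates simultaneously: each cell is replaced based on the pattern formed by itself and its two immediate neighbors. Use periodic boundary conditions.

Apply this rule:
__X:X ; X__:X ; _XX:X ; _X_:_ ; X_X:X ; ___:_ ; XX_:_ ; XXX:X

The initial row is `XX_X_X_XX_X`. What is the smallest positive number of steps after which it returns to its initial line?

X_X_X_XX_XX
_X_X_XX_XXX
X_X_XX_XXX_
_X_XX_XXX_X
X_XX_XXX_X_
_XX_XXX_X_X
XX_XXX_X_X_
X_XXX_X_X_X
_XXX_X_X_XX
XXX_X_X_XX_
XX_X_X_XX_X

11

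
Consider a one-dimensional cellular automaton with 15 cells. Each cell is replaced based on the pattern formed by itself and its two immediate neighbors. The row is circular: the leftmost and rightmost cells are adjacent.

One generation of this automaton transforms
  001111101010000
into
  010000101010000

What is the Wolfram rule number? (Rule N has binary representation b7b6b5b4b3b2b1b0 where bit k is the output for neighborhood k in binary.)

70

position 3: 111 → 0  (bit 7 = 0)
position 6: 110 → 1  (bit 6 = 1)
position 7: 101 → 0  (bit 5 = 0)
position 11: 100 → 0  (bit 4 = 0)
position 2: 011 → 0  (bit 3 = 0)
position 8: 010 → 1  (bit 2 = 1)
position 1: 001 → 1  (bit 1 = 1)
position 0: 000 → 0  (bit 0 = 0)
bits b7..b0 = 01000110 = 70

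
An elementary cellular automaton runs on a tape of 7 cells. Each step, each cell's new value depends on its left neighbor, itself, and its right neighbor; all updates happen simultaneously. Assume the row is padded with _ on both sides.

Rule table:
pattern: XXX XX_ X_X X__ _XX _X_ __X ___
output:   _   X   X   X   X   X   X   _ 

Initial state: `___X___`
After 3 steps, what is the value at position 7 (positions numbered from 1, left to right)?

X

__XXX__
_XX_XX_
XXXXXXX
position 7 holds X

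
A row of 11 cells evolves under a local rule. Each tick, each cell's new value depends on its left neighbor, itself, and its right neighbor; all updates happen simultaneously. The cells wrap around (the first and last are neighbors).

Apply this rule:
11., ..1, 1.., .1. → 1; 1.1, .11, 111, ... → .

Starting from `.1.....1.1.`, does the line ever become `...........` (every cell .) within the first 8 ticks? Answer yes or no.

tick 1: 111...11.11
tick 2: ..11.1.1...
tick 3: .1.1.1.11..
tick 4: 11.1.1..11.
tick 5: .1.1.111.1.
tick 6: 11.1...1.11
tick 7: .1.11.11...
tick 8: 11..1..11..
tick 8 is 11..1..11.., still not uniform .

no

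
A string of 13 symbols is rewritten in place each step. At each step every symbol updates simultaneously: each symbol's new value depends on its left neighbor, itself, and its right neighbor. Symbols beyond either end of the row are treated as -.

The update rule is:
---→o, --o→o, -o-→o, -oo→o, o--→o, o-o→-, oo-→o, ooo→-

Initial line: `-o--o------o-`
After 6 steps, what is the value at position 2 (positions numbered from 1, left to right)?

ooooooooooooo
o-----------o
ooooooooooooo  (repeats step 1; period 2)
step 6: o-----------o
position 2 holds -

-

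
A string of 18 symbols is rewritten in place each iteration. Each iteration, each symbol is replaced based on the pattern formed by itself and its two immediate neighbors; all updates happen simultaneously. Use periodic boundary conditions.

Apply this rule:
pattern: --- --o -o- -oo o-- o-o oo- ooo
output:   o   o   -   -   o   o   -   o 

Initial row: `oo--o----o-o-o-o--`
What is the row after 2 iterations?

oo--o-oo-o-o-o-o--

--oo-oooo-o-o-o-oo
oo--o-oo-o-o-o-o--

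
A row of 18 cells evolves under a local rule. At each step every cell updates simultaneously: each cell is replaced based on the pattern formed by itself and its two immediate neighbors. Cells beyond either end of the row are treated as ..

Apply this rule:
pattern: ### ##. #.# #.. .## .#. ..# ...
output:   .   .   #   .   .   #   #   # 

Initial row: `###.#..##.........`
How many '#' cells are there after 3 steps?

9

...##.#...########
###..##.##........
....#..#...#######
count of #: 9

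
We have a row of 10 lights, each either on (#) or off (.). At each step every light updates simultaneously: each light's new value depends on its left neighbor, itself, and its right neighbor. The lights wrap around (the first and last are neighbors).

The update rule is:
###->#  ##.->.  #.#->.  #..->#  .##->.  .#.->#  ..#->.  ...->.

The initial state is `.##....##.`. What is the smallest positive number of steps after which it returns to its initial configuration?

...#.....#
#..##....#
.#...#....
.##..##...
...#...#..
...##..##.
.....#...#
#....##..#
.#.....#..
.##....##.

10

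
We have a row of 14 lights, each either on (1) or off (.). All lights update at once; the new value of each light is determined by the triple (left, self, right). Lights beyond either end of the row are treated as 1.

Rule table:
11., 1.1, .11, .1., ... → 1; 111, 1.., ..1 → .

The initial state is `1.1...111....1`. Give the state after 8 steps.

..1...1.1.1...

111.1.1.1.11.1
..111111111111
..1...........
..1.111111111.
..111.......11
..1.1.11111.1.
..11111...1111
..1...1.1.1...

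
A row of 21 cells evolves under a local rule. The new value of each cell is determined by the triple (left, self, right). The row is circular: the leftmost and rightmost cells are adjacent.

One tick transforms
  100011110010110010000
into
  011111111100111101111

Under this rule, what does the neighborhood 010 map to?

0

At position 0 the neighborhood is 010; the next row has 0 there.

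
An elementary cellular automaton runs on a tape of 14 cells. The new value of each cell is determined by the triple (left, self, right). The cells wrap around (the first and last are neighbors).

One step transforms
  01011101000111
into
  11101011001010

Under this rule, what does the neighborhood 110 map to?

At position 5 the neighborhood is 110; the next row has 0 there.

0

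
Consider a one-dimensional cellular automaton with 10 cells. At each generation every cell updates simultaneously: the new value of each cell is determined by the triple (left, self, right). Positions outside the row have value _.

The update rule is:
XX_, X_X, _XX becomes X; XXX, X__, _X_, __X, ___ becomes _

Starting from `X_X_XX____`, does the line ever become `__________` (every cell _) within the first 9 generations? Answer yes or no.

yes

_X_XXX____
__XX_X____
__XXX_____
__X_X_____
___X______
__________
all cells are _ at generation 6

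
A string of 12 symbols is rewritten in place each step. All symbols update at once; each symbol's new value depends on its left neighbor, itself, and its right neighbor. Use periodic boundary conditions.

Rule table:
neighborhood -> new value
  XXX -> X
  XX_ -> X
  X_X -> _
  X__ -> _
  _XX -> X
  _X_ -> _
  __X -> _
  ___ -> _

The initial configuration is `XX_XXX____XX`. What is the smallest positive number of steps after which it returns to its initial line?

1

step 1: XX_XXX____XX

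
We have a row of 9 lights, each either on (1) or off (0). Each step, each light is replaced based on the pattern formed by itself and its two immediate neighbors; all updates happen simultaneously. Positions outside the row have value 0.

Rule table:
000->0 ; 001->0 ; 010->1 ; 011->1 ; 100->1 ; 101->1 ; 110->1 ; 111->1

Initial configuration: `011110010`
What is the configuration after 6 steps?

011111111

011111011
011111111
011111111  (fixed point — unchanged through step 6)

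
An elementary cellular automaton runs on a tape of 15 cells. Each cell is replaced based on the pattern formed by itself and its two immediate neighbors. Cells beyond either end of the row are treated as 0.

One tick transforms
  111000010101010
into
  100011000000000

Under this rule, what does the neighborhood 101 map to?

At position 8 the neighborhood is 101; the next row has 0 there.

0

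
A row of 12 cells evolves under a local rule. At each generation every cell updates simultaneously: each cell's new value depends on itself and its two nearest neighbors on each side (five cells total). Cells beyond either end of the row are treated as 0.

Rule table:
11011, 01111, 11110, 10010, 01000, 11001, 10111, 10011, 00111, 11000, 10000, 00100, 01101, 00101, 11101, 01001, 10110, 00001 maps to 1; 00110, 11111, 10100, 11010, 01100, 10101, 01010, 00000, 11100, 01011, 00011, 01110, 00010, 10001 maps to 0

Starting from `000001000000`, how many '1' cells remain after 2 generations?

000101110000
010101001100
count of 1: 5

5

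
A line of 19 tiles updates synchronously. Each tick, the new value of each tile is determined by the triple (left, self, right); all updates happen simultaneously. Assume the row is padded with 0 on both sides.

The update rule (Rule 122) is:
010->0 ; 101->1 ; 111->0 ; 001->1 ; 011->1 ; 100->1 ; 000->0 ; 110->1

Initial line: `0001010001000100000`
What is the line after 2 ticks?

0101010101010101000

0010101010101010000
0101010101010101000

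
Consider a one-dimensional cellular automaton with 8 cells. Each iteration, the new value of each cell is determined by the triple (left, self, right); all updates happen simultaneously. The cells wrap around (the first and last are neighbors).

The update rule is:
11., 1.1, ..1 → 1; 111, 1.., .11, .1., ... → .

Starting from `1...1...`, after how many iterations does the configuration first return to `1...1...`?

4

...1...1
..1...1.
.1...1..
1...1...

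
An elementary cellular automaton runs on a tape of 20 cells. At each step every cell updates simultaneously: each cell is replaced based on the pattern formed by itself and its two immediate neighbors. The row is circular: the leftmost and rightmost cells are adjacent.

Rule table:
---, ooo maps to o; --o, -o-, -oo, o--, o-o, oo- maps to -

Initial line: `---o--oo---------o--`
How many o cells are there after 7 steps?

12

oo-------ooooooo---o
o--ooooo--ooooo--o--
----ooo----ooo------
ooo--o--oo--o--ooooo
oo--------------oooo
o--oooooooooooo--ooo
----oooooooooo----oo
count of o: 12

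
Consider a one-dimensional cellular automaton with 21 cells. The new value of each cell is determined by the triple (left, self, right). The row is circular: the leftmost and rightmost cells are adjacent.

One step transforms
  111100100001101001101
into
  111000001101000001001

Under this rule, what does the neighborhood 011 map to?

1

At position 11 the neighborhood is 011; the next row has 1 there.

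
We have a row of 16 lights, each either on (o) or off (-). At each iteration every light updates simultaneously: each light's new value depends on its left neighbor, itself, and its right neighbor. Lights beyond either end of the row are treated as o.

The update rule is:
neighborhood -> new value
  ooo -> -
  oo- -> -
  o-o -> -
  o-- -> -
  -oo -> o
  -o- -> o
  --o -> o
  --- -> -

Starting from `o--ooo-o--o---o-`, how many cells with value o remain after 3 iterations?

--oo---o-oo--oo-
-oo---oo-o--oo--
-o---oo--o-oo--o
count of o: 7

7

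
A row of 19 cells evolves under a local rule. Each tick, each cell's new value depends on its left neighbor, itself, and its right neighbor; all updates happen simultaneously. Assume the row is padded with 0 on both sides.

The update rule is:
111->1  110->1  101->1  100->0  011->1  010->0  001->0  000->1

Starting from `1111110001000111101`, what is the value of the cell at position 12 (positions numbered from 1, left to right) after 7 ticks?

1111110100010111110
1111111001001111110
1111111000001111110
1111111011101111110
1111111111111111110
1111111111111111110  (fixed point — unchanged through tick 7)
position 12 holds 1

1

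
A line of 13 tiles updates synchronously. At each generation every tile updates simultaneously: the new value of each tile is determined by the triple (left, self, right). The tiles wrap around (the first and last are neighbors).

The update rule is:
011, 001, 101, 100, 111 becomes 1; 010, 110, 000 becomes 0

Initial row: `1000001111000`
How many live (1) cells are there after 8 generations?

generation 1: 0100011110101
generation 2: 1010111101010
generation 3: 0101111010101
generation 4: 1011110101010
generation 5: 0111101010101
generation 6: 1111010101010
generation 7: 1110101010101
generation 8: 1101010101011
count of 1: 8

8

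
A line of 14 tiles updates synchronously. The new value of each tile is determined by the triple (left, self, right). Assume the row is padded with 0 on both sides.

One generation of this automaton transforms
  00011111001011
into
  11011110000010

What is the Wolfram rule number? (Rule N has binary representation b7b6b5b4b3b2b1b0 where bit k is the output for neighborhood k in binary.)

137

position 4: 111 → 1  (bit 7 = 1)
position 7: 110 → 0  (bit 6 = 0)
position 11: 101 → 0  (bit 5 = 0)
position 8: 100 → 0  (bit 4 = 0)
position 3: 011 → 1  (bit 3 = 1)
position 10: 010 → 0  (bit 2 = 0)
position 2: 001 → 0  (bit 1 = 0)
position 0: 000 → 1  (bit 0 = 1)
bits b7..b0 = 10001001 = 137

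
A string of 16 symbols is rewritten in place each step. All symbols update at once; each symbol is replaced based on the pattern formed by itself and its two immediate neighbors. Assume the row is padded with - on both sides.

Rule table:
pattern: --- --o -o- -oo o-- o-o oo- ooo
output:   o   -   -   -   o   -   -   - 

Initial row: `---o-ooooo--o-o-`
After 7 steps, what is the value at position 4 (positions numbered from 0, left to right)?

-

step 1: oo--------o----o
step 2: --ooooooo--ooo--
step 3: o--------o----oo
step 4: -ooooooo--ooo---
step 5: --------o----ooo
step 6: ooooooo--ooo----
step 7: -------o----oooo
position 4 holds -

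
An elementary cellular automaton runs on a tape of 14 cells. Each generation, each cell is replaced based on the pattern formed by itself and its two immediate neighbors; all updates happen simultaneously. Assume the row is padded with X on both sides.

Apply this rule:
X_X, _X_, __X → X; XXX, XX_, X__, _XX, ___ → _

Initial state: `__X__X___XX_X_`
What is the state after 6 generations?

___XX_X___X___

generation 1: _XX_XX__X__XXX
generation 2: X__X___XX_X___
generation 3: __XX__X__XX__X
generation 4: _X___XX_X___X_
generation 5: XX__X__XX__XXX
generation 6: ___XX_X___X___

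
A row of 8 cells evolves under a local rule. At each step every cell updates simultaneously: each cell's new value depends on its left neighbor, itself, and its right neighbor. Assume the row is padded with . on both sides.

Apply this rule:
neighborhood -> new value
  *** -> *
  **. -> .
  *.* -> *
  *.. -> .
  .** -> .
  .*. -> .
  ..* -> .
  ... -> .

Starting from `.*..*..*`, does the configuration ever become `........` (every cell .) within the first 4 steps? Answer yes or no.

yes

........
all cells are . at step 1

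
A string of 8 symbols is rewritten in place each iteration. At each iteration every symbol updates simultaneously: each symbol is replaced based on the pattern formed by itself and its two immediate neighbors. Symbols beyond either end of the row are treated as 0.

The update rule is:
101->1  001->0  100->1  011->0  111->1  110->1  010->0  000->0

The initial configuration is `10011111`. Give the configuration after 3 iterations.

00010011

01001111
00100111
00010011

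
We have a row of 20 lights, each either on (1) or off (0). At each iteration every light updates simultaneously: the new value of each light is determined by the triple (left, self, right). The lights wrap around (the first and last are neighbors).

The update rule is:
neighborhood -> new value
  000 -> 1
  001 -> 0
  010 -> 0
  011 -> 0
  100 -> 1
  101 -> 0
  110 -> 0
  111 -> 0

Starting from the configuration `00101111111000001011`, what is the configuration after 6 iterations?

10000000000111100000
01111111110000011110
00000000001111000001
11111111100000111100
00000000011110000010
11111111000001111001

11111111000001111001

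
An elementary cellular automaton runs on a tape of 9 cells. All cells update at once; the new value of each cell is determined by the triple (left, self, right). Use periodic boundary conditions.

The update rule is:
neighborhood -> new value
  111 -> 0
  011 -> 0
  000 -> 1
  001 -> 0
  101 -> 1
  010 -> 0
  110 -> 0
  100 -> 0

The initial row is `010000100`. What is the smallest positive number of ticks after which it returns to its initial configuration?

2

000110001
010000100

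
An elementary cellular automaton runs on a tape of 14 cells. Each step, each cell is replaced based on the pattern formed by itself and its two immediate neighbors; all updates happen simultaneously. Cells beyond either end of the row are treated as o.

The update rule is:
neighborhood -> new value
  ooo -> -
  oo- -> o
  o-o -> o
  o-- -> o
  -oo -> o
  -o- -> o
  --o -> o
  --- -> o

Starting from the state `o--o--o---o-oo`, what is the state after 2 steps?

------------oo

ooooooooooooo-
------------oo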